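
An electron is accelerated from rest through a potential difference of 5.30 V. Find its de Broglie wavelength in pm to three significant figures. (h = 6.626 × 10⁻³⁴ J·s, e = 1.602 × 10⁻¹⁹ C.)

λ = 533 pm

KE = eV = 1.602 × 10⁻¹⁹ × 5.300 = 8.491 × 10⁻¹⁹ J.
p = √(2mKE) = √(2 × 9.109 × 10⁻³¹ × 8.491 × 10⁻¹⁹) = 1.244 × 10⁻²⁴ kg·m/s.
λ = h/p = 6.626 × 10⁻³⁴ / 1.244 × 10⁻²⁴ = 5.33 × 10⁻¹⁰ m = 533 pm.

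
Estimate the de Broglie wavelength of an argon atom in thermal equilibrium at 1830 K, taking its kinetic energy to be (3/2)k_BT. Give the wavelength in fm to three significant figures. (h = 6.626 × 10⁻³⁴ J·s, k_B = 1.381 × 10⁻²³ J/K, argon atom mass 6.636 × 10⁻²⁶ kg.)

λ = 9340 fm

KE = (3/2)k_BT = 1.5 × 1.381 × 10⁻²³ × 1830 = 3.791 × 10⁻²⁰ J.
p = √(2mKE) = √(2 × 6.636 × 10⁻²⁶ × 3.791 × 10⁻²⁰) = 7.093 × 10⁻²³ kg·m/s.
λ = h/p = 9.34 × 10⁻¹² m = 9340 fm.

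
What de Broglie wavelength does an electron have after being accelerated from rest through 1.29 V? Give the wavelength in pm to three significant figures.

λ = 1080 pm

KE = eV = 1.602 × 10⁻¹⁹ × 1.290 = 2.067 × 10⁻¹⁹ J.
p = √(2mKE) = √(2 × 9.109 × 10⁻³¹ × 2.067 × 10⁻¹⁹) = 6.136 × 10⁻²⁵ kg·m/s.
λ = h/p = 6.626 × 10⁻³⁴ / 6.136 × 10⁻²⁵ = 1.08 × 10⁻⁹ m = 1080 pm.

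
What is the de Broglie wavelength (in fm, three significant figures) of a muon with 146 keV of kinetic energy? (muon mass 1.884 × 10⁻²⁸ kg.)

λ = 223 fm

KE = 146 keV = 2.339 × 10⁻¹⁴ J.
p = √(2mKE) = √(2 × 1.884 × 10⁻²⁸ × 2.339 × 10⁻¹⁴) = 2.969 × 10⁻²¹ kg·m/s.
λ = h/p = 6.626 × 10⁻³⁴ / 2.969 × 10⁻²¹ = 2.23 × 10⁻¹³ m = 223 fm.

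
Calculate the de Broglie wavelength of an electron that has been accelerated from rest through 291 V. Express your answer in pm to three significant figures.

KE = eV = 1.602 × 10⁻¹⁹ × 291.0 = 4.662 × 10⁻¹⁷ J.
p = √(2mKE) = √(2 × 9.109 × 10⁻³¹ × 4.662 × 10⁻¹⁷) = 9.216 × 10⁻²⁴ kg·m/s.
λ = h/p = 6.626 × 10⁻³⁴ / 9.216 × 10⁻²⁴ = 7.19 × 10⁻¹¹ m = 71.9 pm.

λ = 71.9 pm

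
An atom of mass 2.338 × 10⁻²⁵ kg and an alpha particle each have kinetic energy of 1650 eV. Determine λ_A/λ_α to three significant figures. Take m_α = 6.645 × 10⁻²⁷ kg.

At fixed KE, p = √(2mKE) so λ = h/p ∝ 1/√m.
λ_A/λ_α = √(m_α/m_A) = √(6.645 × 10⁻²⁷/2.338 × 10⁻²⁵) = √(0.02842) = 0.169.

λ_A/λ_α = 0.169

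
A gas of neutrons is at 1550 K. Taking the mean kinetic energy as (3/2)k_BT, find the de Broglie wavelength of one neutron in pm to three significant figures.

λ = 63.9 pm

KE = (3/2)k_BT = 1.5 × 1.381 × 10⁻²³ × 1550 = 3.211 × 10⁻²⁰ J.
p = √(2mKE) = √(2 × 1.675 × 10⁻²⁷ × 3.211 × 10⁻²⁰) = 1.037 × 10⁻²³ kg·m/s.
λ = h/p = 6.39 × 10⁻¹¹ m = 63.9 pm.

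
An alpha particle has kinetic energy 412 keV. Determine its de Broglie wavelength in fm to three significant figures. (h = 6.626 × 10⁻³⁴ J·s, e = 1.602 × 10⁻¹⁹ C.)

λ = 22.4 fm

KE = 412 keV = 6.600 × 10⁻¹⁴ J.
p = √(2mKE) = √(2 × 6.645 × 10⁻²⁷ × 6.600 × 10⁻¹⁴) = 2.962 × 10⁻²⁰ kg·m/s.
λ = h/p = 6.626 × 10⁻³⁴ / 2.962 × 10⁻²⁰ = 2.24 × 10⁻¹⁴ m = 22.4 fm.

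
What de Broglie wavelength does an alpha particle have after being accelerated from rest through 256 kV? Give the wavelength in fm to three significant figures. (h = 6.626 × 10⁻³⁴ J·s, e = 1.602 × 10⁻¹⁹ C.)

λ = 20.1 fm

KE = 2eV = 2 × 1.602 × 10⁻¹⁹ × 2.560 × 10⁵ = 8.202 × 10⁻¹⁴ J.
p = √(2mKE) = √(2 × 6.645 × 10⁻²⁷ × 8.202 × 10⁻¹⁴) = 3.302 × 10⁻²⁰ kg·m/s.
λ = h/p = 6.626 × 10⁻³⁴ / 3.302 × 10⁻²⁰ = 2.01 × 10⁻¹⁴ m = 20.1 fm.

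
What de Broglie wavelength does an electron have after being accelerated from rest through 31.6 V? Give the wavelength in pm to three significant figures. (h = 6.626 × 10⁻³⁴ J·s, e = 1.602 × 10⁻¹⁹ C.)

KE = eV = 1.602 × 10⁻¹⁹ × 31.60 = 5.062 × 10⁻¹⁸ J.
p = √(2mKE) = √(2 × 9.109 × 10⁻³¹ × 5.062 × 10⁻¹⁸) = 3.037 × 10⁻²⁴ kg·m/s.
λ = h/p = 6.626 × 10⁻³⁴ / 3.037 × 10⁻²⁴ = 2.18 × 10⁻¹⁰ m = 218 pm.

λ = 218 pm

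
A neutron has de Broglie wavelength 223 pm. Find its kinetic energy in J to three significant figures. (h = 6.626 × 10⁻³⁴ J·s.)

p = h/λ = 6.626 × 10⁻³⁴ / 2.230 × 10⁻¹⁰ = 2.971 × 10⁻²⁴ kg·m/s.
KE = p²/(2m) = (2.971 × 10⁻²⁴)² / (2 × 1.675 × 10⁻²⁷) = 2.635 × 10⁻²¹ J = 2.64 × 10⁻²¹ J.

KE = 2.64 × 10⁻²¹ J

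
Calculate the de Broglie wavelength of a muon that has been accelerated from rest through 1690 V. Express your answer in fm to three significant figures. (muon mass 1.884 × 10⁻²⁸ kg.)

KE = eV = 1.602 × 10⁻¹⁹ × 1690 = 2.707 × 10⁻¹⁶ J.
p = √(2mKE) = √(2 × 1.884 × 10⁻²⁸ × 2.707 × 10⁻¹⁶) = 3.194 × 10⁻²² kg·m/s.
λ = h/p = 6.626 × 10⁻³⁴ / 3.194 × 10⁻²² = 2.07 × 10⁻¹² m = 2070 fm.

λ = 2070 fm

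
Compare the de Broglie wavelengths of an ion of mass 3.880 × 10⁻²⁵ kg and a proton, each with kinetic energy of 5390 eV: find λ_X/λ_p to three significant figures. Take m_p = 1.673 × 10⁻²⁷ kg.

At fixed KE, p = √(2mKE) so λ = h/p ∝ 1/√m.
λ_X/λ_p = √(m_p/m_X) = √(1.673 × 10⁻²⁷/3.880 × 10⁻²⁵) = √(4.312 × 10⁻³) = 0.0657.

λ_X/λ_p = 0.0657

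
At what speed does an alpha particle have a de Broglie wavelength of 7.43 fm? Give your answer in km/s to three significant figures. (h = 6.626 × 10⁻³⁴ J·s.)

v = 1.34 × 10⁴ km/s

p = h/λ = 6.626 × 10⁻³⁴ / 7.430 × 10⁻¹⁵ = 8.918 × 10⁻²⁰ kg·m/s.
v = p/m = 8.918 × 10⁻²⁰ / 6.645 × 10⁻²⁷ = 1.34 × 10⁷ m/s = 1.34 × 10⁴ km/s.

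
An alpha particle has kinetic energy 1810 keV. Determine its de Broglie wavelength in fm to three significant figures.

KE = 1810 keV = 2.900 × 10⁻¹³ J.
p = √(2mKE) = √(2 × 6.645 × 10⁻²⁷ × 2.900 × 10⁻¹³) = 6.208 × 10⁻²⁰ kg·m/s.
λ = h/p = 6.626 × 10⁻³⁴ / 6.208 × 10⁻²⁰ = 1.07 × 10⁻¹⁴ m = 10.7 fm.

λ = 10.7 fm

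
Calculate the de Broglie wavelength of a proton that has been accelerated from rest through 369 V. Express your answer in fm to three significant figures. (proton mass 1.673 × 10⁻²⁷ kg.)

KE = eV = 1.602 × 10⁻¹⁹ × 369.0 = 5.911 × 10⁻¹⁷ J.
p = √(2mKE) = √(2 × 1.673 × 10⁻²⁷ × 5.911 × 10⁻¹⁷) = 4.447 × 10⁻²² kg·m/s.
λ = h/p = 6.626 × 10⁻³⁴ / 4.447 × 10⁻²² = 1.49 × 10⁻¹² m = 1490 fm.

λ = 1490 fm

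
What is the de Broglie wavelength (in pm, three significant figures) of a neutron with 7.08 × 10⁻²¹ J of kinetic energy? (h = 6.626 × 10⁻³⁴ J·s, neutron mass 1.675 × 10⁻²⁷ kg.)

λ = 136 pm

p = √(2mKE) = √(2 × 1.675 × 10⁻²⁷ × 7.080 × 10⁻²¹) = 4.870 × 10⁻²⁴ kg·m/s.
λ = h/p = 6.626 × 10⁻³⁴ / 4.870 × 10⁻²⁴ = 1.36 × 10⁻¹⁰ m = 136 pm.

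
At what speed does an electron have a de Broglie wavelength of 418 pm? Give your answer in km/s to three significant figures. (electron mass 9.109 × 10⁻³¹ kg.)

v = 1740 km/s

p = h/λ = 6.626 × 10⁻³⁴ / 4.180 × 10⁻¹⁰ = 1.585 × 10⁻²⁴ kg·m/s.
v = p/m = 1.585 × 10⁻²⁴ / 9.109 × 10⁻³¹ = 1.74 × 10⁶ m/s = 1740 km/s.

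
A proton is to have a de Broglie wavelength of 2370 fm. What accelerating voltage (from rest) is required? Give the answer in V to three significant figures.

V = 146 V

p = h/λ = 6.626 × 10⁻³⁴ / 2.370 × 10⁻¹² = 2.796 × 10⁻²² kg·m/s.
KE = p²/(2m) = 2.336 × 10⁻¹⁷ J.
V = KE/e = 2.336 × 10⁻¹⁷ / (1.602 × 10⁻¹⁹) = 146 V.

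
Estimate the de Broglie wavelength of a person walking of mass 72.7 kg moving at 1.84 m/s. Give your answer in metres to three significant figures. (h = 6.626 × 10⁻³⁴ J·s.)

λ = 4.95 × 10⁻³⁶ m

p = mv = 72.7 × 1.84 = 1.338 × 10² kg·m/s.
λ = h/p = 6.626 × 10⁻³⁴ / 1.338 × 10² = 4.95 × 10⁻³⁶ m.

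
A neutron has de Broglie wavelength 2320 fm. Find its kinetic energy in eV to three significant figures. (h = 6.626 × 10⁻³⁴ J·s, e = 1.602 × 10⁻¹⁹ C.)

p = h/λ = 6.626 × 10⁻³⁴ / 2.320 × 10⁻¹² = 2.856 × 10⁻²² kg·m/s.
KE = p²/(2m) = (2.856 × 10⁻²²)² / (2 × 1.675 × 10⁻²⁷) = 2.435 × 10⁻¹⁷ J = 152 eV.

KE = 152 eV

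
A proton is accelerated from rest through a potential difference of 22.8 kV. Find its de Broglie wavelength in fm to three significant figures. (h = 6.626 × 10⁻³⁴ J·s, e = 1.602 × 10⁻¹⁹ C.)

λ = 190 fm

KE = eV = 1.602 × 10⁻¹⁹ × 2.280 × 10⁴ = 3.653 × 10⁻¹⁵ J.
p = √(2mKE) = √(2 × 1.673 × 10⁻²⁷ × 3.653 × 10⁻¹⁵) = 3.496 × 10⁻²¹ kg·m/s.
λ = h/p = 6.626 × 10⁻³⁴ / 3.496 × 10⁻²¹ = 1.90 × 10⁻¹³ m = 190 fm.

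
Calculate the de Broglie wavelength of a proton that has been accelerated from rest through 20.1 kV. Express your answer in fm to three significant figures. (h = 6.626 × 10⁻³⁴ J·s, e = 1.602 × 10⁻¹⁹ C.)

KE = eV = 1.602 × 10⁻¹⁹ × 2.010 × 10⁴ = 3.220 × 10⁻¹⁵ J.
p = √(2mKE) = √(2 × 1.673 × 10⁻²⁷ × 3.220 × 10⁻¹⁵) = 3.282 × 10⁻²¹ kg·m/s.
λ = h/p = 6.626 × 10⁻³⁴ / 3.282 × 10⁻²¹ = 2.02 × 10⁻¹³ m = 202 fm.

λ = 202 fm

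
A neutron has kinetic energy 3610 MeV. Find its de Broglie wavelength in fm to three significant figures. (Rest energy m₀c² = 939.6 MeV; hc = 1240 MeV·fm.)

λ = 0.279 fm

Total energy E = KE + m₀c² = 3610 + 939.6 = 4549.6 MeV.
(pc)² = E² − (m₀c²)² = (4549.6)² − (939.6)² = 1.982 × 10⁷ MeV², so pc = 4452 MeV.
λ = hc/(pc) = 1240 MeV·fm / 4452 MeV = 0.279 fm.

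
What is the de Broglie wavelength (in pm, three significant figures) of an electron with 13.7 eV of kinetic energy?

λ = 331 pm

KE = 13.7 eV = 2.195 × 10⁻¹⁸ J.
p = √(2mKE) = √(2 × 9.109 × 10⁻³¹ × 2.195 × 10⁻¹⁸) = 2.000 × 10⁻²⁴ kg·m/s.
λ = h/p = 6.626 × 10⁻³⁴ / 2.000 × 10⁻²⁴ = 3.31 × 10⁻¹⁰ m = 331 pm.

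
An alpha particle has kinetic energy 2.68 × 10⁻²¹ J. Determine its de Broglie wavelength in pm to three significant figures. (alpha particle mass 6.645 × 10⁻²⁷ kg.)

p = √(2mKE) = √(2 × 6.645 × 10⁻²⁷ × 2.680 × 10⁻²¹) = 5.968 × 10⁻²⁴ kg·m/s.
λ = h/p = 6.626 × 10⁻³⁴ / 5.968 × 10⁻²⁴ = 1.11 × 10⁻¹⁰ m = 111 pm.

λ = 111 pm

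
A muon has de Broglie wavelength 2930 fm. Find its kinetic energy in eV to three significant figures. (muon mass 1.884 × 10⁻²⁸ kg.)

KE = 847 eV

p = h/λ = 6.626 × 10⁻³⁴ / 2.930 × 10⁻¹² = 2.261 × 10⁻²² kg·m/s.
KE = p²/(2m) = (2.261 × 10⁻²²)² / (2 × 1.884 × 10⁻²⁸) = 1.357 × 10⁻¹⁶ J = 847 eV.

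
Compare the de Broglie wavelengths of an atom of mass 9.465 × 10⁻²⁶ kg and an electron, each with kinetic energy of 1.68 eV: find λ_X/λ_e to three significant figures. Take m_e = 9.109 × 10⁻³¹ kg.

At fixed KE, p = √(2mKE) so λ = h/p ∝ 1/√m.
λ_X/λ_e = √(m_e/m_X) = √(9.109 × 10⁻³¹/9.465 × 10⁻²⁶) = √(9.624 × 10⁻⁶) = 3.10 × 10⁻³.

λ_X/λ_e = 3.10 × 10⁻³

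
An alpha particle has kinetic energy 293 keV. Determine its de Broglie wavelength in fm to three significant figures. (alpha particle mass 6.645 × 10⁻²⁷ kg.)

KE = 293 keV = 4.694 × 10⁻¹⁴ J.
p = √(2mKE) = √(2 × 6.645 × 10⁻²⁷ × 4.694 × 10⁻¹⁴) = 2.498 × 10⁻²⁰ kg·m/s.
λ = h/p = 6.626 × 10⁻³⁴ / 2.498 × 10⁻²⁰ = 2.65 × 10⁻¹⁴ m = 26.5 fm.

λ = 26.5 fm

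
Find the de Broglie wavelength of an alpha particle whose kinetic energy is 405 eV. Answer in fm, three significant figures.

λ = 714 fm

KE = 405 eV = 6.488 × 10⁻¹⁷ J.
p = √(2mKE) = √(2 × 6.645 × 10⁻²⁷ × 6.488 × 10⁻¹⁷) = 9.286 × 10⁻²² kg·m/s.
λ = h/p = 6.626 × 10⁻³⁴ / 9.286 × 10⁻²² = 7.14 × 10⁻¹³ m = 714 fm.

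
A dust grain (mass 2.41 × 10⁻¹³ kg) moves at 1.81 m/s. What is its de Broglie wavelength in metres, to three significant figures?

p = mv = 2.41 × 10⁻¹³ × 1.81 = 4.362 × 10⁻¹³ kg·m/s.
λ = h/p = 6.626 × 10⁻³⁴ / 4.362 × 10⁻¹³ = 1.52 × 10⁻²¹ m.

λ = 1.52 × 10⁻²¹ m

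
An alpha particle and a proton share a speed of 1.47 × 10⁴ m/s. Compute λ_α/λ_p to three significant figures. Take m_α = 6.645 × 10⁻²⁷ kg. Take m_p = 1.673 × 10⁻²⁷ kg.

At fixed v, p = mv so λ = h/(mv) ∝ 1/m.
λ_α/λ_p = m_p/m_α = 1.673 × 10⁻²⁷/6.645 × 10⁻²⁷ = 0.252.

λ_α/λ_p = 0.252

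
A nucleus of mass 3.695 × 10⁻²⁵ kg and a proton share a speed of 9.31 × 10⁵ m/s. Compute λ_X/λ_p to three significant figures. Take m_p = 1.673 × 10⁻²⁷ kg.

At fixed v, p = mv so λ = h/(mv) ∝ 1/m.
λ_X/λ_p = m_p/m_X = 1.673 × 10⁻²⁷/3.695 × 10⁻²⁵ = 4.53 × 10⁻³.

λ_X/λ_p = 4.53 × 10⁻³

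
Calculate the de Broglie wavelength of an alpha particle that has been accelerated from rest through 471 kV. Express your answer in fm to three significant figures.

KE = 2eV = 2 × 1.602 × 10⁻¹⁹ × 4.710 × 10⁵ = 1.509 × 10⁻¹³ J.
p = √(2mKE) = √(2 × 6.645 × 10⁻²⁷ × 1.509 × 10⁻¹³) = 4.478 × 10⁻²⁰ kg·m/s.
λ = h/p = 6.626 × 10⁻³⁴ / 4.478 × 10⁻²⁰ = 1.48 × 10⁻¹⁴ m = 14.8 fm.

λ = 14.8 fm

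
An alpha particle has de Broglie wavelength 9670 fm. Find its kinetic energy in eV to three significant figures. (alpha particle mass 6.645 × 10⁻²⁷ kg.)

KE = 2.21 eV

p = h/λ = 6.626 × 10⁻³⁴ / 9.670 × 10⁻¹² = 6.852 × 10⁻²³ kg·m/s.
KE = p²/(2m) = (6.852 × 10⁻²³)² / (2 × 6.645 × 10⁻²⁷) = 3.533 × 10⁻¹⁹ J = 2.21 eV.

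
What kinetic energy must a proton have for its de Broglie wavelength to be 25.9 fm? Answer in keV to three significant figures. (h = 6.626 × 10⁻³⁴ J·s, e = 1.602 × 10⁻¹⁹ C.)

KE = 1220 keV

p = h/λ = 6.626 × 10⁻³⁴ / 2.590 × 10⁻¹⁴ = 2.558 × 10⁻²⁰ kg·m/s.
KE = p²/(2m) = (2.558 × 10⁻²⁰)² / (2 × 1.673 × 10⁻²⁷) = 1.956 × 10⁻¹³ J = 1220 keV.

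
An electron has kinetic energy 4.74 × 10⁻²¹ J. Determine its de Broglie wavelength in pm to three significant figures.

p = √(2mKE) = √(2 × 9.109 × 10⁻³¹ × 4.740 × 10⁻²¹) = 9.293 × 10⁻²⁶ kg·m/s.
λ = h/p = 6.626 × 10⁻³⁴ / 9.293 × 10⁻²⁶ = 7.13 × 10⁻⁹ m = 7130 pm.

λ = 7130 pm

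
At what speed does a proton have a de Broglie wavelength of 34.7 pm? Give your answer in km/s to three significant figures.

p = h/λ = 6.626 × 10⁻³⁴ / 3.470 × 10⁻¹¹ = 1.910 × 10⁻²³ kg·m/s.
v = p/m = 1.910 × 10⁻²³ / 1.673 × 10⁻²⁷ = 1.14 × 10⁴ m/s = 11.4 km/s.

v = 11.4 km/s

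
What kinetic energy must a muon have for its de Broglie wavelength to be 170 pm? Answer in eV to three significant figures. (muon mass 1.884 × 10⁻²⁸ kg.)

p = h/λ = 6.626 × 10⁻³⁴ / 1.700 × 10⁻¹⁰ = 3.898 × 10⁻²⁴ kg·m/s.
KE = p²/(2m) = (3.898 × 10⁻²⁴)² / (2 × 1.884 × 10⁻²⁸) = 4.032 × 10⁻²⁰ J = 0.252 eV.

KE = 0.252 eV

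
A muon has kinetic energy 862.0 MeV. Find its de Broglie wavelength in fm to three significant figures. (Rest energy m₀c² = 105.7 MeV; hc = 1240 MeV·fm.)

λ = 1.29 fm

Total energy E = KE + m₀c² = 862.0 + 105.7 = 967.7 MeV.
(pc)² = E² − (m₀c²)² = (967.7)² − (105.7)² = 9.253 × 10⁵ MeV², so pc = 961.9 MeV.
λ = hc/(pc) = 1240 MeV·fm / 961.9 MeV = 1.29 fm.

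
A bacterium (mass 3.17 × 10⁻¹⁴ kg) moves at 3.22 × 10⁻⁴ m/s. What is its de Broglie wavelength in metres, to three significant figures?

p = mv = 3.17 × 10⁻¹⁴ × 3.22 × 10⁻⁴ = 1.021 × 10⁻¹⁷ kg·m/s.
λ = h/p = 6.626 × 10⁻³⁴ / 1.021 × 10⁻¹⁷ = 6.49 × 10⁻¹⁷ m.

λ = 6.49 × 10⁻¹⁷ m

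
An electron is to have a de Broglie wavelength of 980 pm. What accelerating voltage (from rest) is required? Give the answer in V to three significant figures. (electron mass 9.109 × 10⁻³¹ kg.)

V = 1.57 V

p = h/λ = 6.626 × 10⁻³⁴ / 9.800 × 10⁻¹⁰ = 6.761 × 10⁻²⁵ kg·m/s.
KE = p²/(2m) = 2.509 × 10⁻¹⁹ J.
V = KE/e = 2.509 × 10⁻¹⁹ / (1.602 × 10⁻¹⁹) = 1.57 V.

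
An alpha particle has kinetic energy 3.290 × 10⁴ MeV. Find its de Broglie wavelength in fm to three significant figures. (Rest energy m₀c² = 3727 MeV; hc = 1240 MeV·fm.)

λ = 0.0340 fm

Total energy E = KE + m₀c² = 3.290 × 10⁴ + 3727 = 36627 MeV.
(pc)² = E² − (m₀c²)² = (36627)² − (3727)² = 1.328 × 10⁹ MeV², so pc = 3.644 × 10⁴ MeV.
λ = hc/(pc) = 1240 MeV·fm / 3.644 × 10⁴ MeV = 0.0340 fm.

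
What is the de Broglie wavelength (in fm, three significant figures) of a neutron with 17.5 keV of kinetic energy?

λ = 216 fm

KE = 17.5 keV = 2.804 × 10⁻¹⁵ J.
p = √(2mKE) = √(2 × 1.675 × 10⁻²⁷ × 2.804 × 10⁻¹⁵) = 3.065 × 10⁻²¹ kg·m/s.
λ = h/p = 6.626 × 10⁻³⁴ / 3.065 × 10⁻²¹ = 2.16 × 10⁻¹³ m = 216 fm.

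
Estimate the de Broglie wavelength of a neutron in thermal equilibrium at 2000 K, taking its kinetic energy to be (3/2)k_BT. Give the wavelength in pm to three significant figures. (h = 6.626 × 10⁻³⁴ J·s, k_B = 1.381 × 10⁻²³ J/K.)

λ = 56.2 pm

KE = (3/2)k_BT = 1.5 × 1.381 × 10⁻²³ × 2000 = 4.143 × 10⁻²⁰ J.
p = √(2mKE) = √(2 × 1.675 × 10⁻²⁷ × 4.143 × 10⁻²⁰) = 1.178 × 10⁻²³ kg·m/s.
λ = h/p = 5.62 × 10⁻¹¹ m = 56.2 pm.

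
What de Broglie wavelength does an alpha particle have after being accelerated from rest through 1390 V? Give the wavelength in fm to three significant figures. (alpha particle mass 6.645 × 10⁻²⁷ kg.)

KE = 2eV = 2 × 1.602 × 10⁻¹⁹ × 1390 = 4.454 × 10⁻¹⁶ J.
p = √(2mKE) = √(2 × 6.645 × 10⁻²⁷ × 4.454 × 10⁻¹⁶) = 2.433 × 10⁻²¹ kg·m/s.
λ = h/p = 6.626 × 10⁻³⁴ / 2.433 × 10⁻²¹ = 2.72 × 10⁻¹³ m = 272 fm.

λ = 272 fm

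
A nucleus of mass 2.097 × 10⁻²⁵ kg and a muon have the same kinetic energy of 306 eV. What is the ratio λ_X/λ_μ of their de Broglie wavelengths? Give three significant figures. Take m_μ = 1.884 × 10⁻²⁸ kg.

At fixed KE, p = √(2mKE) so λ = h/p ∝ 1/√m.
λ_X/λ_μ = √(m_μ/m_X) = √(1.884 × 10⁻²⁸/2.097 × 10⁻²⁵) = √(8.984 × 10⁻⁴) = 0.0300.

λ_X/λ_μ = 0.0300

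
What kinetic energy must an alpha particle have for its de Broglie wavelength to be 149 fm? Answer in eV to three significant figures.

p = h/λ = 6.626 × 10⁻³⁴ / 1.490 × 10⁻¹³ = 4.447 × 10⁻²¹ kg·m/s.
KE = p²/(2m) = (4.447 × 10⁻²¹)² / (2 × 6.645 × 10⁻²⁷) = 1.488 × 10⁻¹⁵ J = 9290 eV.

KE = 9290 eV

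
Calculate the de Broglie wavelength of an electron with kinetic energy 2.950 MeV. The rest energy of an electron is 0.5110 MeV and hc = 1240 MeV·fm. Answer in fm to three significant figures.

λ = 362 fm

Total energy E = KE + m₀c² = 2.950 + 0.5110 = 3.4610 MeV.
(pc)² = E² − (m₀c²)² = (3.4610)² − (0.5110)² = 11.72 MeV², so pc = 3.423 MeV.
λ = hc/(pc) = 1240 MeV·fm / 3.423 MeV = 362 fm.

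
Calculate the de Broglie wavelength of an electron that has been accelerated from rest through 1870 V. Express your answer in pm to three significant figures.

λ = 28.4 pm

KE = eV = 1.602 × 10⁻¹⁹ × 1870 = 2.996 × 10⁻¹⁶ J.
p = √(2mKE) = √(2 × 9.109 × 10⁻³¹ × 2.996 × 10⁻¹⁶) = 2.336 × 10⁻²³ kg·m/s.
λ = h/p = 6.626 × 10⁻³⁴ / 2.336 × 10⁻²³ = 2.84 × 10⁻¹¹ m = 28.4 pm.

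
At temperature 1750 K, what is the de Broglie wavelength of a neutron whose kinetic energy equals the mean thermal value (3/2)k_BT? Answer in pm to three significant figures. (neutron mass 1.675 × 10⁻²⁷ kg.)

λ = 60.1 pm

KE = (3/2)k_BT = 1.5 × 1.381 × 10⁻²³ × 1750 = 3.625 × 10⁻²⁰ J.
p = √(2mKE) = √(2 × 1.675 × 10⁻²⁷ × 3.625 × 10⁻²⁰) = 1.102 × 10⁻²³ kg·m/s.
λ = h/p = 6.01 × 10⁻¹¹ m = 60.1 pm.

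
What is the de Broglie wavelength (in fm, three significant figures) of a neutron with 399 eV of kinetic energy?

λ = 1430 fm

KE = 399 eV = 6.392 × 10⁻¹⁷ J.
p = √(2mKE) = √(2 × 1.675 × 10⁻²⁷ × 6.392 × 10⁻¹⁷) = 4.627 × 10⁻²² kg·m/s.
λ = h/p = 6.626 × 10⁻³⁴ / 4.627 × 10⁻²² = 1.43 × 10⁻¹² m = 1430 fm.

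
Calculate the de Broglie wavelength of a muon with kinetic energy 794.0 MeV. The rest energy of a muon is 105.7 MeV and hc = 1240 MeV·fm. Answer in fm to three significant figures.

Total energy E = KE + m₀c² = 794.0 + 105.7 = 899.7 MeV.
(pc)² = E² − (m₀c²)² = (899.7)² − (105.7)² = 7.983 × 10⁵ MeV², so pc = 893.5 MeV.
λ = hc/(pc) = 1240 MeV·fm / 893.5 MeV = 1.39 fm.

λ = 1.39 fm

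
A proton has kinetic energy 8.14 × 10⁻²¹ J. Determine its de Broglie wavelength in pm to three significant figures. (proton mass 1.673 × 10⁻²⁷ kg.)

λ = 127 pm

p = √(2mKE) = √(2 × 1.673 × 10⁻²⁷ × 8.140 × 10⁻²¹) = 5.219 × 10⁻²⁴ kg·m/s.
λ = h/p = 6.626 × 10⁻³⁴ / 5.219 × 10⁻²⁴ = 1.27 × 10⁻¹⁰ m = 127 pm.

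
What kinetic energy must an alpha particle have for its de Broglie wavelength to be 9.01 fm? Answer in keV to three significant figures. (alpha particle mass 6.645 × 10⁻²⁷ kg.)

p = h/λ = 6.626 × 10⁻³⁴ / 9.010 × 10⁻¹⁵ = 7.354 × 10⁻²⁰ kg·m/s.
KE = p²/(2m) = (7.354 × 10⁻²⁰)² / (2 × 6.645 × 10⁻²⁷) = 4.069 × 10⁻¹³ J = 2540 keV.

KE = 2540 keV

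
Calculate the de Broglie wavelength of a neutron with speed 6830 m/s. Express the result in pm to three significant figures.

p = mv = 1.675 × 10⁻²⁷ × 6830 = 1.144 × 10⁻²³ kg·m/s.
λ = h/p = 6.626 × 10⁻³⁴ / 1.144 × 10⁻²³ = 5.79 × 10⁻¹¹ m = 57.9 pm.

λ = 57.9 pm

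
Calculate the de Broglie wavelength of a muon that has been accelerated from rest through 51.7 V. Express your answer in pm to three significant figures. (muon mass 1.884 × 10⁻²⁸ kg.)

KE = eV = 1.602 × 10⁻¹⁹ × 51.70 = 8.282 × 10⁻¹⁸ J.
p = √(2mKE) = √(2 × 1.884 × 10⁻²⁸ × 8.282 × 10⁻¹⁸) = 5.586 × 10⁻²³ kg·m/s.
λ = h/p = 6.626 × 10⁻³⁴ / 5.586 × 10⁻²³ = 1.19 × 10⁻¹¹ m = 11.9 pm.

λ = 11.9 pm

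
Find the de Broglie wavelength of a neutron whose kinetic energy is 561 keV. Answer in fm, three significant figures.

KE = 561 keV = 8.987 × 10⁻¹⁴ J.
p = √(2mKE) = √(2 × 1.675 × 10⁻²⁷ × 8.987 × 10⁻¹⁴) = 1.735 × 10⁻²⁰ kg·m/s.
λ = h/p = 6.626 × 10⁻³⁴ / 1.735 × 10⁻²⁰ = 3.82 × 10⁻¹⁴ m = 38.2 fm.

λ = 38.2 fm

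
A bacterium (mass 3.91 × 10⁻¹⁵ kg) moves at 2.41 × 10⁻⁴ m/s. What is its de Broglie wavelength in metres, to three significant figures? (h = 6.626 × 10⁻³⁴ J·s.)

λ = 7.03 × 10⁻¹⁶ m

p = mv = 3.91 × 10⁻¹⁵ × 2.41 × 10⁻⁴ = 9.423 × 10⁻¹⁹ kg·m/s.
λ = h/p = 6.626 × 10⁻³⁴ / 9.423 × 10⁻¹⁹ = 7.03 × 10⁻¹⁶ m.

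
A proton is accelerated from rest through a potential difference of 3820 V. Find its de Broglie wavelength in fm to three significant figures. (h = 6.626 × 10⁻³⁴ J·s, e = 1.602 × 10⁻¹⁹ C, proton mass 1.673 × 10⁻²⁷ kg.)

KE = eV = 1.602 × 10⁻¹⁹ × 3820 = 6.120 × 10⁻¹⁶ J.
p = √(2mKE) = √(2 × 1.673 × 10⁻²⁷ × 6.120 × 10⁻¹⁶) = 1.431 × 10⁻²¹ kg·m/s.
λ = h/p = 6.626 × 10⁻³⁴ / 1.431 × 10⁻²¹ = 4.63 × 10⁻¹³ m = 463 fm.

λ = 463 fm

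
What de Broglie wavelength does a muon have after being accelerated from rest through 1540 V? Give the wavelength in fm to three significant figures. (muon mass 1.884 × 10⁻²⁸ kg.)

λ = 2170 fm

KE = eV = 1.602 × 10⁻¹⁹ × 1540 = 2.467 × 10⁻¹⁶ J.
p = √(2mKE) = √(2 × 1.884 × 10⁻²⁸ × 2.467 × 10⁻¹⁶) = 3.049 × 10⁻²² kg·m/s.
λ = h/p = 6.626 × 10⁻³⁴ / 3.049 × 10⁻²² = 2.17 × 10⁻¹² m = 2170 fm.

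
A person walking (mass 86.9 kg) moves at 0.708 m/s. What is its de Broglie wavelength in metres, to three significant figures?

p = mv = 86.9 × 0.708 = 6.153 × 10¹ kg·m/s.
λ = h/p = 6.626 × 10⁻³⁴ / 6.153 × 10¹ = 1.08 × 10⁻³⁵ m.

λ = 1.08 × 10⁻³⁵ m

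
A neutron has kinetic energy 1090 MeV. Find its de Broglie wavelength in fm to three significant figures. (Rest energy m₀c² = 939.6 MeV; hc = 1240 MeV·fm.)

Total energy E = KE + m₀c² = 1090 + 939.6 = 2029.6 MeV.
(pc)² = E² − (m₀c²)² = (2029.6)² − (939.6)² = 3.236 × 10⁶ MeV², so pc = 1799 MeV.
λ = hc/(pc) = 1240 MeV·fm / 1799 MeV = 0.689 fm.

λ = 0.689 fm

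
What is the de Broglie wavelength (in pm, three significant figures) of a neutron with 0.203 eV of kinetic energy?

KE = 0.203 eV = 3.252 × 10⁻²⁰ J.
p = √(2mKE) = √(2 × 1.675 × 10⁻²⁷ × 3.252 × 10⁻²⁰) = 1.044 × 10⁻²³ kg·m/s.
λ = h/p = 6.626 × 10⁻³⁴ / 1.044 × 10⁻²³ = 6.35 × 10⁻¹¹ m = 63.5 pm.

λ = 63.5 pm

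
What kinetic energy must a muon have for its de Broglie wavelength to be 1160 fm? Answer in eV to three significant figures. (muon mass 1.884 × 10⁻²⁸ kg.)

p = h/λ = 6.626 × 10⁻³⁴ / 1.160 × 10⁻¹² = 5.712 × 10⁻²² kg·m/s.
KE = p²/(2m) = (5.712 × 10⁻²²)² / (2 × 1.884 × 10⁻²⁸) = 8.659 × 10⁻¹⁶ J = 5410 eV.

KE = 5410 eV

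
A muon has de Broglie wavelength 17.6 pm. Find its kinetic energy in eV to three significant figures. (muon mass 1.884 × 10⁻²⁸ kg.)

p = h/λ = 6.626 × 10⁻³⁴ / 1.760 × 10⁻¹¹ = 3.765 × 10⁻²³ kg·m/s.
KE = p²/(2m) = (3.765 × 10⁻²³)² / (2 × 1.884 × 10⁻²⁸) = 3.762 × 10⁻¹⁸ J = 23.5 eV.

KE = 23.5 eV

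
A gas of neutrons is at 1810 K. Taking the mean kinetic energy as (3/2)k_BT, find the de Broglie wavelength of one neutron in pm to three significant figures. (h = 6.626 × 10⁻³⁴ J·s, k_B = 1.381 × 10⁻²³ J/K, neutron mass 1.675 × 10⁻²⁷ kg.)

KE = (3/2)k_BT = 1.5 × 1.381 × 10⁻²³ × 1810 = 3.749 × 10⁻²⁰ J.
p = √(2mKE) = √(2 × 1.675 × 10⁻²⁷ × 3.749 × 10⁻²⁰) = 1.121 × 10⁻²³ kg·m/s.
λ = h/p = 5.91 × 10⁻¹¹ m = 59.1 pm.

λ = 59.1 pm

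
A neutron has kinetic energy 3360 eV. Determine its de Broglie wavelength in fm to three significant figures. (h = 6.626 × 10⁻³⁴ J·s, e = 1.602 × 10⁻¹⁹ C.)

λ = 493 fm

KE = 3360 eV = 5.383 × 10⁻¹⁶ J.
p = √(2mKE) = √(2 × 1.675 × 10⁻²⁷ × 5.383 × 10⁻¹⁶) = 1.343 × 10⁻²¹ kg·m/s.
λ = h/p = 6.626 × 10⁻³⁴ / 1.343 × 10⁻²¹ = 4.93 × 10⁻¹³ m = 493 fm.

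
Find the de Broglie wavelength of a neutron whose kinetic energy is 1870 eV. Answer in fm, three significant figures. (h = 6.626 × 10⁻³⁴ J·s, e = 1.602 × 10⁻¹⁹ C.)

λ = 661 fm

KE = 1870 eV = 2.996 × 10⁻¹⁶ J.
p = √(2mKE) = √(2 × 1.675 × 10⁻²⁷ × 2.996 × 10⁻¹⁶) = 1.002 × 10⁻²¹ kg·m/s.
λ = h/p = 6.626 × 10⁻³⁴ / 1.002 × 10⁻²¹ = 6.61 × 10⁻¹³ m = 661 fm.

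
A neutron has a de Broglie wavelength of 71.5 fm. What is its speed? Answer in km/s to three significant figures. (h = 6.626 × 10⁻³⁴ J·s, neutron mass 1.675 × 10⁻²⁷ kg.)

v = 5530 km/s

p = h/λ = 6.626 × 10⁻³⁴ / 7.150 × 10⁻¹⁴ = 9.267 × 10⁻²¹ kg·m/s.
v = p/m = 9.267 × 10⁻²¹ / 1.675 × 10⁻²⁷ = 5.53 × 10⁶ m/s = 5530 km/s.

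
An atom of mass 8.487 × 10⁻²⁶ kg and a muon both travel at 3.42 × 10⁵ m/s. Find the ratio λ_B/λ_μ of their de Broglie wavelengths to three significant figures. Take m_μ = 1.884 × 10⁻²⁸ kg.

At fixed v, p = mv so λ = h/(mv) ∝ 1/m.
λ_B/λ_μ = m_μ/m_B = 1.884 × 10⁻²⁸/8.487 × 10⁻²⁶ = 2.22 × 10⁻³.

λ_B/λ_μ = 2.22 × 10⁻³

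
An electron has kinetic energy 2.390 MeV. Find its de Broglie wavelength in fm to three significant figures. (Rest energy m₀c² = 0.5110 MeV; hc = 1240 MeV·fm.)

Total energy E = KE + m₀c² = 2.390 + 0.5110 = 2.9010 MeV.
(pc)² = E² − (m₀c²)² = (2.9010)² − (0.5110)² = 8.155 MeV², so pc = 2.856 MeV.
λ = hc/(pc) = 1240 MeV·fm / 2.856 MeV = 434 fm.

λ = 434 fm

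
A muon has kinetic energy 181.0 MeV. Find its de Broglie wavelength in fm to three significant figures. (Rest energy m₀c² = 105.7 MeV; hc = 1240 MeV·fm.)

Total energy E = KE + m₀c² = 181.0 + 105.7 = 286.7 MeV.
(pc)² = E² − (m₀c²)² = (286.7)² − (105.7)² = 7.102 × 10⁴ MeV², so pc = 266.5 MeV.
λ = hc/(pc) = 1240 MeV·fm / 266.5 MeV = 4.65 fm.

λ = 4.65 fm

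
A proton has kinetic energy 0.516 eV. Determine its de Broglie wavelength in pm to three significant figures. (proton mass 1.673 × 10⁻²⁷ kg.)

λ = 39.8 pm

KE = 0.516 eV = 8.266 × 10⁻²⁰ J.
p = √(2mKE) = √(2 × 1.673 × 10⁻²⁷ × 8.266 × 10⁻²⁰) = 1.663 × 10⁻²³ kg·m/s.
λ = h/p = 6.626 × 10⁻³⁴ / 1.663 × 10⁻²³ = 3.98 × 10⁻¹¹ m = 39.8 pm.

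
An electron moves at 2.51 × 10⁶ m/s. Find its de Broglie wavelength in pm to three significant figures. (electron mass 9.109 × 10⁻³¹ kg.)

p = mv = 9.109 × 10⁻³¹ × 2.51 × 10⁶ = 2.286 × 10⁻²⁴ kg·m/s.
λ = h/p = 6.626 × 10⁻³⁴ / 2.286 × 10⁻²⁴ = 2.90 × 10⁻¹⁰ m = 290 pm.

λ = 290 pm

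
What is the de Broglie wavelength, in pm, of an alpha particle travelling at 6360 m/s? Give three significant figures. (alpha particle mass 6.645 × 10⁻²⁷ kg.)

p = mv = 6.645 × 10⁻²⁷ × 6360 = 4.226 × 10⁻²³ kg·m/s.
λ = h/p = 6.626 × 10⁻³⁴ / 4.226 × 10⁻²³ = 1.57 × 10⁻¹¹ m = 15.7 pm.

λ = 15.7 pm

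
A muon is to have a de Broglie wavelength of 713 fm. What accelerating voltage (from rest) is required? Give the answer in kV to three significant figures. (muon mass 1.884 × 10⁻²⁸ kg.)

p = h/λ = 6.626 × 10⁻³⁴ / 7.130 × 10⁻¹³ = 9.293 × 10⁻²² kg·m/s.
KE = p²/(2m) = 2.292 × 10⁻¹⁵ J.
V = KE/e = 2.292 × 10⁻¹⁵ / (1.602 × 10⁻¹⁹) = 14.3 kV.

V = 14.3 kV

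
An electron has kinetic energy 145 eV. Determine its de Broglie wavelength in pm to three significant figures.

KE = 145 eV = 2.323 × 10⁻¹⁷ J.
p = √(2mKE) = √(2 × 9.109 × 10⁻³¹ × 2.323 × 10⁻¹⁷) = 6.505 × 10⁻²⁴ kg·m/s.
λ = h/p = 6.626 × 10⁻³⁴ / 6.505 × 10⁻²⁴ = 1.02 × 10⁻¹⁰ m = 102 pm.

λ = 102 pm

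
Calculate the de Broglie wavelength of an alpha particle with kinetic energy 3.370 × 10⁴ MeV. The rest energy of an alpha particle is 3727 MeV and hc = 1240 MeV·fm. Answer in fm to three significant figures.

Total energy E = KE + m₀c² = 3.370 × 10⁴ + 3727 = 37427 MeV.
(pc)² = E² − (m₀c²)² = (37427)² − (3727)² = 1.387 × 10⁹ MeV², so pc = 3.724 × 10⁴ MeV.
λ = hc/(pc) = 1240 MeV·fm / 3.724 × 10⁴ MeV = 0.0333 fm.

λ = 0.0333 fm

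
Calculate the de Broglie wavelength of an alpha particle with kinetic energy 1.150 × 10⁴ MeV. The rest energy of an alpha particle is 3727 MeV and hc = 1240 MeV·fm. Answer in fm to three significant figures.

Total energy E = KE + m₀c² = 1.150 × 10⁴ + 3727 = 15227 MeV.
(pc)² = E² − (m₀c²)² = (15227)² − (3727)² = 2.180 × 10⁸ MeV², so pc = 1.476 × 10⁴ MeV.
λ = hc/(pc) = 1240 MeV·fm / 1.476 × 10⁴ MeV = 0.0840 fm.

λ = 0.0840 fm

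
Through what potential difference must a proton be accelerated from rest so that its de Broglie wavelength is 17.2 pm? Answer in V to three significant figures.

V = 2.77 V

p = h/λ = 6.626 × 10⁻³⁴ / 1.720 × 10⁻¹¹ = 3.852 × 10⁻²³ kg·m/s.
KE = p²/(2m) = 4.435 × 10⁻¹⁹ J.
V = KE/e = 4.435 × 10⁻¹⁹ / (1.602 × 10⁻¹⁹) = 2.77 V.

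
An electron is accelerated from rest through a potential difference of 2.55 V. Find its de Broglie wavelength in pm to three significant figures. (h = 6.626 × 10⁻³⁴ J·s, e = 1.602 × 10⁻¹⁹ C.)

λ = 768 pm

KE = eV = 1.602 × 10⁻¹⁹ × 2.550 = 4.085 × 10⁻¹⁹ J.
p = √(2mKE) = √(2 × 9.109 × 10⁻³¹ × 4.085 × 10⁻¹⁹) = 8.627 × 10⁻²⁵ kg·m/s.
λ = h/p = 6.626 × 10⁻³⁴ / 8.627 × 10⁻²⁵ = 7.68 × 10⁻¹⁰ m = 768 pm.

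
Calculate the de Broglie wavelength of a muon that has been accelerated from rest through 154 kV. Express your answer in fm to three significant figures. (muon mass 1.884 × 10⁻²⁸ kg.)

λ = 217 fm

KE = eV = 1.602 × 10⁻¹⁹ × 1.540 × 10⁵ = 2.467 × 10⁻¹⁴ J.
p = √(2mKE) = √(2 × 1.884 × 10⁻²⁸ × 2.467 × 10⁻¹⁴) = 3.049 × 10⁻²¹ kg·m/s.
λ = h/p = 6.626 × 10⁻³⁴ / 3.049 × 10⁻²¹ = 2.17 × 10⁻¹³ m = 217 fm.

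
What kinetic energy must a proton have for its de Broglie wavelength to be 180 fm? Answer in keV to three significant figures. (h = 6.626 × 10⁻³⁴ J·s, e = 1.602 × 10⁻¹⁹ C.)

p = h/λ = 6.626 × 10⁻³⁴ / 1.800 × 10⁻¹³ = 3.681 × 10⁻²¹ kg·m/s.
KE = p²/(2m) = (3.681 × 10⁻²¹)² / (2 × 1.673 × 10⁻²⁷) = 4.050 × 10⁻¹⁵ J = 25.3 keV.

KE = 25.3 keV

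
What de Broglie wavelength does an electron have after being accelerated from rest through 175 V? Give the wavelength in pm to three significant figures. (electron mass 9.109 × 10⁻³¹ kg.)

λ = 92.7 pm

KE = eV = 1.602 × 10⁻¹⁹ × 175.0 = 2.804 × 10⁻¹⁷ J.
p = √(2mKE) = √(2 × 9.109 × 10⁻³¹ × 2.804 × 10⁻¹⁷) = 7.147 × 10⁻²⁴ kg·m/s.
λ = h/p = 6.626 × 10⁻³⁴ / 7.147 × 10⁻²⁴ = 9.27 × 10⁻¹¹ m = 92.7 pm.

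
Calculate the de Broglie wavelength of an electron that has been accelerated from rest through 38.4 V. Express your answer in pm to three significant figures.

λ = 198 pm

KE = eV = 1.602 × 10⁻¹⁹ × 38.40 = 6.152 × 10⁻¹⁸ J.
p = √(2mKE) = √(2 × 9.109 × 10⁻³¹ × 6.152 × 10⁻¹⁸) = 3.348 × 10⁻²⁴ kg·m/s.
λ = h/p = 6.626 × 10⁻³⁴ / 3.348 × 10⁻²⁴ = 1.98 × 10⁻¹⁰ m = 198 pm.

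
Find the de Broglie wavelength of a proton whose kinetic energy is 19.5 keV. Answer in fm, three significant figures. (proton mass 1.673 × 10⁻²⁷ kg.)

λ = 205 fm

KE = 19.5 keV = 3.124 × 10⁻¹⁵ J.
p = √(2mKE) = √(2 × 1.673 × 10⁻²⁷ × 3.124 × 10⁻¹⁵) = 3.233 × 10⁻²¹ kg·m/s.
λ = h/p = 6.626 × 10⁻³⁴ / 3.233 × 10⁻²¹ = 2.05 × 10⁻¹³ m = 205 fm.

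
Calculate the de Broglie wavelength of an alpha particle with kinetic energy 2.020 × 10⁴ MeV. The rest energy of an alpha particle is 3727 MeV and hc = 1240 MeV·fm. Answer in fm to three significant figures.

Total energy E = KE + m₀c² = 2.020 × 10⁴ + 3727 = 23927 MeV.
(pc)² = E² − (m₀c²)² = (23927)² − (3727)² = 5.586 × 10⁸ MeV², so pc = 2.363 × 10⁴ MeV.
λ = hc/(pc) = 1240 MeV·fm / 2.363 × 10⁴ MeV = 0.0525 fm.

λ = 0.0525 fm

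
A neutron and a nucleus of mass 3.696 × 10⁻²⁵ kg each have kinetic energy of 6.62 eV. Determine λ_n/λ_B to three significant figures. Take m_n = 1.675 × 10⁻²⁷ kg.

At fixed KE, p = √(2mKE) so λ = h/p ∝ 1/√m.
λ_n/λ_B = √(m_B/m_n) = √(3.696 × 10⁻²⁵/1.675 × 10⁻²⁷) = √(220.7) = 14.9.

λ_n/λ_B = 14.9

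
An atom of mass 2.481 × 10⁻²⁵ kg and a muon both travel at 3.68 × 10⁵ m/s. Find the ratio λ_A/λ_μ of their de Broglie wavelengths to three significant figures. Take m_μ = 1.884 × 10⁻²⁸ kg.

At fixed v, p = mv so λ = h/(mv) ∝ 1/m.
λ_A/λ_μ = m_μ/m_A = 1.884 × 10⁻²⁸/2.481 × 10⁻²⁵ = 7.59 × 10⁻⁴.

λ_A/λ_μ = 7.59 × 10⁻⁴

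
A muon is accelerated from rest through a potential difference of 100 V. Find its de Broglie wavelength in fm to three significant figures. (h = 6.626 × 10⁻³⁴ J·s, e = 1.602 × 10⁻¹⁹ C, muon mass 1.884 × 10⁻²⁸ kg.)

λ = 8530 fm

KE = eV = 1.602 × 10⁻¹⁹ × 100.0 = 1.602 × 10⁻¹⁷ J.
p = √(2mKE) = √(2 × 1.884 × 10⁻²⁸ × 1.602 × 10⁻¹⁷) = 7.769 × 10⁻²³ kg·m/s.
λ = h/p = 6.626 × 10⁻³⁴ / 7.769 × 10⁻²³ = 8.53 × 10⁻¹² m = 8530 fm.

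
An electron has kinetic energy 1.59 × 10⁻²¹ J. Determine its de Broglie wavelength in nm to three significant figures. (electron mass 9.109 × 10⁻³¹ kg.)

λ = 12.3 nm

p = √(2mKE) = √(2 × 9.109 × 10⁻³¹ × 1.590 × 10⁻²¹) = 5.382 × 10⁻²⁶ kg·m/s.
λ = h/p = 6.626 × 10⁻³⁴ / 5.382 × 10⁻²⁶ = 1.23 × 10⁻⁸ m = 12.3 nm.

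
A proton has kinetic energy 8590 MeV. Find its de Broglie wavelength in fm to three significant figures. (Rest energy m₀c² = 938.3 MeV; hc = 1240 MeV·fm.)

λ = 0.131 fm

Total energy E = KE + m₀c² = 8590 + 938.3 = 9528.3 MeV.
(pc)² = E² − (m₀c²)² = (9528.3)² − (938.3)² = 8.991 × 10⁷ MeV², so pc = 9482 MeV.
λ = hc/(pc) = 1240 MeV·fm / 9482 MeV = 0.131 fm.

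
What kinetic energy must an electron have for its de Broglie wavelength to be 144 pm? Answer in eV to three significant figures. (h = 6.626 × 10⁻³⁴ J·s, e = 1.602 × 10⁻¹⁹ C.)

KE = 72.5 eV

p = h/λ = 6.626 × 10⁻³⁴ / 1.440 × 10⁻¹⁰ = 4.601 × 10⁻²⁴ kg·m/s.
KE = p²/(2m) = (4.601 × 10⁻²⁴)² / (2 × 9.109 × 10⁻³¹) = 1.162 × 10⁻¹⁷ J = 72.5 eV.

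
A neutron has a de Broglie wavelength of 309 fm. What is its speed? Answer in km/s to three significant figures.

v = 1280 km/s

p = h/λ = 6.626 × 10⁻³⁴ / 3.090 × 10⁻¹³ = 2.144 × 10⁻²¹ kg·m/s.
v = p/m = 2.144 × 10⁻²¹ / 1.675 × 10⁻²⁷ = 1.28 × 10⁶ m/s = 1280 km/s.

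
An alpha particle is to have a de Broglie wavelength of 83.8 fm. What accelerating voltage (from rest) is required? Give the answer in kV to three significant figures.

p = h/λ = 6.626 × 10⁻³⁴ / 8.380 × 10⁻¹⁴ = 7.907 × 10⁻²¹ kg·m/s.
KE = p²/(2m) = 4.704 × 10⁻¹⁵ J.
V = KE/2e = 4.704 × 10⁻¹⁵ / (2 × 1.602 × 10⁻¹⁹) = 14.7 kV.

V = 14.7 kV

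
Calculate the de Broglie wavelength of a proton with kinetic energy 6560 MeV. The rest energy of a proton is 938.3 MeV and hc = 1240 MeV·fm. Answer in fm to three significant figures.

Total energy E = KE + m₀c² = 6560 + 938.3 = 7498.3 MeV.
(pc)² = E² − (m₀c²)² = (7498.3)² − (938.3)² = 5.534 × 10⁷ MeV², so pc = 7439 MeV.
λ = hc/(pc) = 1240 MeV·fm / 7439 MeV = 0.167 fm.

λ = 0.167 fm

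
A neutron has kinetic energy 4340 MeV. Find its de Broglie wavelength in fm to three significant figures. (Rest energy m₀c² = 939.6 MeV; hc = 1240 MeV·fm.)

λ = 0.239 fm

Total energy E = KE + m₀c² = 4340 + 939.6 = 5279.6 MeV.
(pc)² = E² − (m₀c²)² = (5279.6)² − (939.6)² = 2.699 × 10⁷ MeV², so pc = 5195 MeV.
λ = hc/(pc) = 1240 MeV·fm / 5195 MeV = 0.239 fm.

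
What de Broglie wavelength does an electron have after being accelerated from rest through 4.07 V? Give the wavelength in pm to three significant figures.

λ = 608 pm

KE = eV = 1.602 × 10⁻¹⁹ × 4.070 = 6.520 × 10⁻¹⁹ J.
p = √(2mKE) = √(2 × 9.109 × 10⁻³¹ × 6.520 × 10⁻¹⁹) = 1.090 × 10⁻²⁴ kg·m/s.
λ = h/p = 6.626 × 10⁻³⁴ / 1.090 × 10⁻²⁴ = 6.08 × 10⁻¹⁰ m = 608 pm.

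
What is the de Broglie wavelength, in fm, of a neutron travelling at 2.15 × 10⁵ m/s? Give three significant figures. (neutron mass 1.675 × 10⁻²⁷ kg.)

p = mv = 1.675 × 10⁻²⁷ × 2.15 × 10⁵ = 3.601 × 10⁻²² kg·m/s.
λ = h/p = 6.626 × 10⁻³⁴ / 3.601 × 10⁻²² = 1.84 × 10⁻¹² m = 1840 fm.

λ = 1840 fm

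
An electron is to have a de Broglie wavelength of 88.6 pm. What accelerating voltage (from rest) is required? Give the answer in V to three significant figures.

V = 192 V

p = h/λ = 6.626 × 10⁻³⁴ / 8.860 × 10⁻¹¹ = 7.479 × 10⁻²⁴ kg·m/s.
KE = p²/(2m) = 3.070 × 10⁻¹⁷ J.
V = KE/e = 3.070 × 10⁻¹⁷ / (1.602 × 10⁻¹⁹) = 192 V.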